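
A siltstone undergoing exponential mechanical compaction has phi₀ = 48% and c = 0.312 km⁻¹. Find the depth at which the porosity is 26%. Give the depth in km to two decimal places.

1.97 km

Invert Athy's law: d = ln(phi₀/phi) / c
d = ln(0.48/0.26) / 0.312 = ln(1.846) / 0.312 = 0.6131 / 0.312 = 1.965 km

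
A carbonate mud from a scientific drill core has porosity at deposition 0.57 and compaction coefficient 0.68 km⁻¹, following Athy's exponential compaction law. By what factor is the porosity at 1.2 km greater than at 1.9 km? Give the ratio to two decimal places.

1.61

phi(Z₁)/phi(Z₂) = e^(−β·Z₁)/e^(−β·Z₂) = e^{β(Z₂−Z₁)}
= exp(0.68 × 0.7) = exp(0.476) = 1.6096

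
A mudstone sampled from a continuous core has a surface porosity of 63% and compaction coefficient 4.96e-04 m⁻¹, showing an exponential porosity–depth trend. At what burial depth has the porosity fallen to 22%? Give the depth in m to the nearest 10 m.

2120 m

Working in km (1 km = 1000 m; k in km⁻¹ = k in m⁻¹ × 1000):
Invert Athy's law: d = ln(φ₀/φ) / k
d = ln(0.63/0.22) / 0.496 = ln(2.864) / 0.496 = 1.0521 / 0.496 = 2.121 km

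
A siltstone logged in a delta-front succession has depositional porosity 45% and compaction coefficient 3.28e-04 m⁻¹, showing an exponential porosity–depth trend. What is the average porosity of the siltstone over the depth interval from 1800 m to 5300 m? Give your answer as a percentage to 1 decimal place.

Working in km (1 km = 1000 m; c in km⁻¹ = c in m⁻¹ × 1000):
⟨phi⟩ = (1/(d₂−d₁)) ∫ phi₀ e^(−cd) dd = phi₀·(e^(−c·d₁) − e^(−c·d₂)) / (c·(d₂−d₁))
e^(−0.328×1.8) = 0.5541; e^(−0.328×5.3) = 0.1758
⟨phi⟩ = 0.45 × (0.5541 − 0.1758) / (0.328 × 3.5) = 0.45 × 0.3295 = 0.1483

14.8%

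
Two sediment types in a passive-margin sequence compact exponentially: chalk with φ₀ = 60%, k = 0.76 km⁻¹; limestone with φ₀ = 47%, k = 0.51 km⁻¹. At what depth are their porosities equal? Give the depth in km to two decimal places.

0.98 km

Set φ₀ₐ e^(−kₐd) = φ₀ᵦ e^(−kᵦd) ⇒ ln(φ₀ₐ/φ₀ᵦ) = (kₐ − kᵦ)·d
d = ln(0.6/0.47) / (0.76 − 0.51) = 0.2442 / 0.25 = 0.977 km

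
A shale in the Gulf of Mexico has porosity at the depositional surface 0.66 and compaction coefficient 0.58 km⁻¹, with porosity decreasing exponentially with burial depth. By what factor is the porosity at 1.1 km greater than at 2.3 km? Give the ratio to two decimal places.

2.01

phi(z₁)/phi(z₂) = e^(−β·z₁)/e^(−β·z₂) = e^{β(z₂−z₁)}
= exp(0.58 × 1.2) = exp(0.696) = 2.0057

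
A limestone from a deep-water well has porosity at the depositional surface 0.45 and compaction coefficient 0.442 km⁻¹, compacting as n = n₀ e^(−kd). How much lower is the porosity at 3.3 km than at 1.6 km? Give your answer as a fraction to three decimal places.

n(1.6) = 0.45·e^(−0.442×1.6) = 0.2219
n(3.3) = 0.45·e^(−0.442×3.3) = 0.1047
Δn = 0.2219 − 0.1047 = 0.1172

0.117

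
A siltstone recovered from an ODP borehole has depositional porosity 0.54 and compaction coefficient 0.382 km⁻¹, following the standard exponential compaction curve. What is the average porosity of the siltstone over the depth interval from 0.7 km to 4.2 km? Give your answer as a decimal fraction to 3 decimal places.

0.228

⟨φ⟩ = (1/(z₂−z₁)) ∫ φ₀ e^(−kz) dz = φ₀·(e^(−k·z₁) − e^(−k·z₂)) / (k·(z₂−z₁))
e^(−0.382×0.7) = 0.7654; e^(−0.382×4.2) = 0.2010
⟨φ⟩ = 0.54 × (0.7654 − 0.2010) / (0.382 × 3.5) = 0.54 × 0.4221 = 0.2279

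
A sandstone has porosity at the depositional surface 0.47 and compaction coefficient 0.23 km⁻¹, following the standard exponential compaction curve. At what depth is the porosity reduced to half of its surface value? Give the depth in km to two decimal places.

3.01 km

phi/phi₀ = 1/2 ⇒ exp(−k·Z) = 1/2 ⇒ Z = ln(2) / k
Z = 0.6931 / 0.23 = 3.014 km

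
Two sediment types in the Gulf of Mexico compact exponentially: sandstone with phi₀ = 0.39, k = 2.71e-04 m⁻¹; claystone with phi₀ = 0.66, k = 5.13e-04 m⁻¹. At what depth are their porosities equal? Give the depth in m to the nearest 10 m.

2170 m

Working in km (1 km = 1000 m; k in km⁻¹ = k in m⁻¹ × 1000):
Set phi₀ₐ e^(−kₐZ) = phi₀ᵦ e^(−kᵦZ) ⇒ ln(phi₀ₐ/phi₀ᵦ) = (kₐ − kᵦ)·Z
Z = ln(0.39/0.66) / (0.271 − 0.513) = -0.5261 / -0.242 = 2.174 km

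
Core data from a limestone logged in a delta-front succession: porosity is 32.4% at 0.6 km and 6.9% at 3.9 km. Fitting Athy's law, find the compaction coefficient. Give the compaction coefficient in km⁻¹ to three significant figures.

Athy: φ(Z) = φ₀ e^(−kZ) ⇒ φ₁/φ₂ = e^{k(Z₂−Z₁)} ⇒ k = ln(φ₁/φ₂)/(Z₂−Z₁)
k = ln(0.324/0.069) / (3.9 − 0.6) = ln(4.696) / 3.3 = 1.5466 / 3.3 = 0.4687 km⁻¹

0.469 km⁻¹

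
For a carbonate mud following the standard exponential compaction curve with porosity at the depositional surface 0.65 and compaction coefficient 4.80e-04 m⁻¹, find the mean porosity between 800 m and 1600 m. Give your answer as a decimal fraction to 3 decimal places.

0.368

Working in km (1 km = 1000 m; k in km⁻¹ = k in m⁻¹ × 1000):
⟨φ⟩ = (1/(d₂−d₁)) ∫ φ₀ e^(−kd) dd = φ₀·(e^(−k·d₁) − e^(−k·d₂)) / (k·(d₂−d₁))
e^(−0.48×0.8) = 0.6811; e^(−0.48×1.6) = 0.4639
⟨φ⟩ = 0.65 × (0.6811 − 0.4639) / (0.48 × 0.8) = 0.65 × 0.5656 = 0.3676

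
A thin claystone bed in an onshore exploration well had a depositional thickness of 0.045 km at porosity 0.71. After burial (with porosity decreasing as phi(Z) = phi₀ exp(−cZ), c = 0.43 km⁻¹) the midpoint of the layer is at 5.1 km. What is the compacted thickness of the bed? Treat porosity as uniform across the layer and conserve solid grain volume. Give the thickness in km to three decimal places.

0.014 km

Porosity at 5.1 km: phi = 0.71·exp(−0.43×5.1) = 0.0792
Solid-volume conservation: h(1−phi) = h₀(1−phi₀) ⇒ h = h₀·(1−phi₀)/(1−phi)
h = 0.045 × (1 − 0.71)/(1 − 0.0792) = 0.045 × 0.3150 = 0.0142 km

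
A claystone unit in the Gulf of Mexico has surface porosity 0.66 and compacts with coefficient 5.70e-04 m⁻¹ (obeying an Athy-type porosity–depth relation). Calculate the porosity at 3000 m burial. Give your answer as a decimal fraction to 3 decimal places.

Working in km (1 km = 1000 m; β in km⁻¹ = β in m⁻¹ × 1000):
n = n₀·exp(−β·z) = 0.66 × exp(−0.57 × 3) = 0.66 × exp(−1.71)
  = 0.66 × 0.1809 = 0.1194

0.119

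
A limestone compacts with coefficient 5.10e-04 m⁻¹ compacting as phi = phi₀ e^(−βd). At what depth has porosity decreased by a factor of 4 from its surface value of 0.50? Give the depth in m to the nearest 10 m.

Working in km (1 km = 1000 m; β in km⁻¹ = β in m⁻¹ × 1000):
phi/phi₀ = 1/4 ⇒ exp(−β·d) = 1/4 ⇒ d = ln(4) / β
d = 1.3863 / 0.51 = 2.718 km

2720 m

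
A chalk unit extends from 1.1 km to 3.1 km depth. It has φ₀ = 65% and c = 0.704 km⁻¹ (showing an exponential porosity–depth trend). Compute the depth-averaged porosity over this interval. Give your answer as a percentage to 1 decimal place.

16.1%

⟨φ⟩ = (1/(z₂−z₁)) ∫ φ₀ e^(−cz) dz = φ₀·(e^(−c·z₁) − e^(−c·z₂)) / (c·(z₂−z₁))
e^(−0.704×1.1) = 0.4610; e^(−0.704×3.1) = 0.1128
⟨φ⟩ = 0.65 × (0.4610 − 0.1128) / (0.704 × 2) = 0.65 × 0.2473 = 0.1608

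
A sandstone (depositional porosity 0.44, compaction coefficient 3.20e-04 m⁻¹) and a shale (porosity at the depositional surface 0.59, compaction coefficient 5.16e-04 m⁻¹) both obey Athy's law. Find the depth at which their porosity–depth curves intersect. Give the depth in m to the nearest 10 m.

Working in km (1 km = 1000 m; c in km⁻¹ = c in m⁻¹ × 1000):
Set phi₀ₐ e^(−cₐd) = phi₀ᵦ e^(−cᵦd) ⇒ ln(phi₀ₐ/phi₀ᵦ) = (cₐ − cᵦ)·d
d = ln(0.44/0.59) / (0.32 − 0.516) = -0.2933 / -0.196 = 1.497 km

1500 m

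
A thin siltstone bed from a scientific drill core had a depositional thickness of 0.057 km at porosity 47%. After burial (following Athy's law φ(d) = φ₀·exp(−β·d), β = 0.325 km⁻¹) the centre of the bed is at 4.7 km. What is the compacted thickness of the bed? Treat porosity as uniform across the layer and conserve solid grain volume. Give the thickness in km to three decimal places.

0.034 km

Porosity at 4.7 km: φ = 0.47·exp(−0.325×4.7) = 0.1020
Solid-volume conservation: h(1−φ) = h₀(1−φ₀) ⇒ h = h₀·(1−φ₀)/(1−φ)
h = 0.057 × (1 − 0.47)/(1 − 0.1020) = 0.057 × 0.5902 = 0.0336 km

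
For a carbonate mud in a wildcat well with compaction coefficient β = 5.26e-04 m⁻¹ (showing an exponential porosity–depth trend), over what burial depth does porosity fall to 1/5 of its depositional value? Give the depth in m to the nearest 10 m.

Working in km (1 km = 1000 m; β in km⁻¹ = β in m⁻¹ × 1000):
phi/phi₀ = 1/5 ⇒ exp(−β·d) = 1/5 ⇒ d = ln(5) / β
d = 1.6094 / 0.526 = 3.060 km

3060 m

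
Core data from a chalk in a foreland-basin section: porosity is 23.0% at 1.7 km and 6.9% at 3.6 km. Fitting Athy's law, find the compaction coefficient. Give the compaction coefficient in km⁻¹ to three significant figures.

0.634 km⁻¹

Athy: n(d) = n₀ e^(−cd) ⇒ n₁/n₂ = e^{c(d₂−d₁)} ⇒ c = ln(n₁/n₂)/(d₂−d₁)
c = ln(0.23/0.069) / (3.6 − 1.7) = ln(3.333) / 1.9 = 1.2040 / 1.9 = 0.6337 km⁻¹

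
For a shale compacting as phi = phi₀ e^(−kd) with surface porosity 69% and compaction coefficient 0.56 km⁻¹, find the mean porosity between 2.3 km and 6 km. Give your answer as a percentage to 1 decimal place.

8.0%

⟨phi⟩ = (1/(d₂−d₁)) ∫ phi₀ e^(−kd) dd = phi₀·(e^(−k·d₁) − e^(−k·d₂)) / (k·(d₂−d₁))
e^(−0.56×2.3) = 0.2758; e^(−0.56×6) = 0.0347
⟨phi⟩ = 0.69 × (0.2758 − 0.0347) / (0.56 × 3.7) = 0.69 × 0.1164 = 0.0803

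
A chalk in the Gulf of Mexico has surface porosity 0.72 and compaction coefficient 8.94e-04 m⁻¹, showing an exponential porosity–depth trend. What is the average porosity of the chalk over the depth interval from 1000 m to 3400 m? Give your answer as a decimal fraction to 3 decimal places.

Working in km (1 km = 1000 m; k in km⁻¹ = k in m⁻¹ × 1000):
⟨phi⟩ = (1/(Z₂−Z₁)) ∫ phi₀ e^(−kZ) dZ = phi₀·(e^(−k·Z₁) − e^(−k·Z₂)) / (k·(Z₂−Z₁))
e^(−0.894×1) = 0.4090; e^(−0.894×3.4) = 0.0479
⟨phi⟩ = 0.72 × (0.4090 − 0.0479) / (0.894 × 2.4) = 0.72 × 0.1683 = 0.1212

0.121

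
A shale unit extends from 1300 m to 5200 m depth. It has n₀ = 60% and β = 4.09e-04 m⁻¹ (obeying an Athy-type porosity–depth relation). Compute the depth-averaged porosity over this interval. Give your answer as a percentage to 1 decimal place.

Working in km (1 km = 1000 m; β in km⁻¹ = β in m⁻¹ × 1000):
⟨n⟩ = (1/(d₂−d₁)) ∫ n₀ e^(−βd) dd = n₀·(e^(−β·d₁) − e^(−β·d₂)) / (β·(d₂−d₁))
e^(−0.409×1.3) = 0.5876; e^(−0.409×5.2) = 0.1192
⟨n⟩ = 0.6 × (0.5876 − 0.1192) / (0.409 × 3.9) = 0.6 × 0.2936 = 0.1762

17.6%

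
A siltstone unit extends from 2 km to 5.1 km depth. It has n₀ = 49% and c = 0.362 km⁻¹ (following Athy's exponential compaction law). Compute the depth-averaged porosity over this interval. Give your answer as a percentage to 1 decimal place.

⟨n⟩ = (1/(Z₂−Z₁)) ∫ n₀ e^(−cZ) dZ = n₀·(e^(−c·Z₁) − e^(−c·Z₂)) / (c·(Z₂−Z₁))
e^(−0.362×2) = 0.4848; e^(−0.362×5.1) = 0.1578
⟨n⟩ = 0.49 × (0.4848 − 0.1578) / (0.362 × 3.1) = 0.49 × 0.2914 = 0.1428

14.3%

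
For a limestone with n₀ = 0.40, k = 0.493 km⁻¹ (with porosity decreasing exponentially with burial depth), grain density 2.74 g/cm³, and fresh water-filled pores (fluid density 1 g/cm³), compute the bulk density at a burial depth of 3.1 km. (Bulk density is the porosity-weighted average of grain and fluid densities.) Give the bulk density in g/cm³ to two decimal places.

Porosity at depth: n = 0.4·exp(−0.493×3.1) = 0.4×0.2169 = 0.0868
Bulk density: ρ_b = (1−n)ρ_g + n·ρ_f = 0.9132×2.74 + 0.0868×1
       = 2.502 + 0.087 = 2.589 g/cm³

2.59 g/cm³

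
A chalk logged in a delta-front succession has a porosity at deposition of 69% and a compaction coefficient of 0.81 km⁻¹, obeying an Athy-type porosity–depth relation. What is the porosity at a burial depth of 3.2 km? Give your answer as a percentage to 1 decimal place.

phi = phi₀·exp(−c·Z) = 0.69 × exp(−0.81 × 3.2) = 0.69 × exp(−2.592)
  = 0.69 × 0.0749 = 0.0517

5.2%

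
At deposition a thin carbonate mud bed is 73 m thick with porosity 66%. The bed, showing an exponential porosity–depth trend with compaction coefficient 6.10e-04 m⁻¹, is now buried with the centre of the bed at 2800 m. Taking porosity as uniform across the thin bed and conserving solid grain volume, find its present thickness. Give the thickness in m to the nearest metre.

Working in km (1 km = 1000 m; k in km⁻¹ = k in m⁻¹ × 1000):
Porosity at 2.8 km: φ = 0.66·exp(−0.61×2.8) = 0.1196
Solid-volume conservation: h(1−φ) = h₀(1−φ₀) ⇒ h = h₀·(1−φ₀)/(1−φ)
h = 0.073 × (1 − 0.66)/(1 − 0.1196) = 0.073 × 0.3862 = 0.0282 km

28 m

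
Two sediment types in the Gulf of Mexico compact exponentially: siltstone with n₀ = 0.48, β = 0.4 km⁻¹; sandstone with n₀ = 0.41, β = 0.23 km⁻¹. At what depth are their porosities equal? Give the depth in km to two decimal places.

0.93 km

Set n₀ₐ e^(−βₐz) = n₀ᵦ e^(−βᵦz) ⇒ ln(n₀ₐ/n₀ᵦ) = (βₐ − βᵦ)·z
z = ln(0.48/0.41) / (0.4 − 0.23) = 0.1576 / 0.17 = 0.927 km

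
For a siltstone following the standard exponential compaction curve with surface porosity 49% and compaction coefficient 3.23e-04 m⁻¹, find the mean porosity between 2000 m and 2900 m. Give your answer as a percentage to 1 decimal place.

22.3%

Working in km (1 km = 1000 m; c in km⁻¹ = c in m⁻¹ × 1000):
⟨phi⟩ = (1/(d₂−d₁)) ∫ phi₀ e^(−cd) dd = phi₀·(e^(−c·d₁) − e^(−c·d₂)) / (c·(d₂−d₁))
e^(−0.323×2) = 0.5241; e^(−0.323×2.9) = 0.3919
⟨phi⟩ = 0.49 × (0.5241 − 0.3919) / (0.323 × 0.9) = 0.49 × 0.4548 = 0.2229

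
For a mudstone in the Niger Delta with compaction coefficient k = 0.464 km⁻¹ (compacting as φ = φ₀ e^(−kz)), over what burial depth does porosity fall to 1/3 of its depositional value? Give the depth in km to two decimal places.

φ/φ₀ = 1/3 ⇒ exp(−k·z) = 1/3 ⇒ z = ln(3) / k
z = 1.0986 / 0.464 = 2.368 km

2.37 km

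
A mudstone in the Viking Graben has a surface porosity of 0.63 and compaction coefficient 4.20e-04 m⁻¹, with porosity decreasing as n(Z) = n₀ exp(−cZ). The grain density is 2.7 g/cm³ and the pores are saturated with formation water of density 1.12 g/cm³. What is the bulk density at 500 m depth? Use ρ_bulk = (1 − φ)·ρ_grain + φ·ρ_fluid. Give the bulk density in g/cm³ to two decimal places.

1.89 g/cm³

Working in km (1 km = 1000 m; c in km⁻¹ = c in m⁻¹ × 1000):
Porosity at depth: n = 0.63·exp(−0.42×0.5) = 0.63×0.8106 = 0.5107
Bulk density: ρ_b = (1−n)ρ_g + n·ρ_f = 0.4893×2.7 + 0.5107×1.12
       = 1.321 + 0.572 = 1.893 g/cm³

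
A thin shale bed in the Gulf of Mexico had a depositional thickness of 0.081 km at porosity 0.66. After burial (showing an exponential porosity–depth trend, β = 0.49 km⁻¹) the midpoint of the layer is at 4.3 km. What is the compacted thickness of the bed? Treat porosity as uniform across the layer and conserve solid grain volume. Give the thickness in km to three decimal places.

Porosity at 4.3 km: phi = 0.66·exp(−0.49×4.3) = 0.0803
Solid-volume conservation: h(1−phi) = h₀(1−phi₀) ⇒ h = h₀·(1−phi₀)/(1−phi)
h = 0.081 × (1 − 0.66)/(1 − 0.0803) = 0.081 × 0.3697 = 0.0299 km

0.030 km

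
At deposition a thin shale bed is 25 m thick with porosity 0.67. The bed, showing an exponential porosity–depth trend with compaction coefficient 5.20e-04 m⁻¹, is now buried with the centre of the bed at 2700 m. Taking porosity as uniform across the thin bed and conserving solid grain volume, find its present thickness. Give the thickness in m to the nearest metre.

10 m

Working in km (1 km = 1000 m; c in km⁻¹ = c in m⁻¹ × 1000):
Porosity at 2.7 km: n = 0.67·exp(−0.52×2.7) = 0.1646
Solid-volume conservation: h(1−n) = h₀(1−n₀) ⇒ h = h₀·(1−n₀)/(1−n)
h = 0.025 × (1 − 0.67)/(1 − 0.1646) = 0.025 × 0.3950 = 0.0099 km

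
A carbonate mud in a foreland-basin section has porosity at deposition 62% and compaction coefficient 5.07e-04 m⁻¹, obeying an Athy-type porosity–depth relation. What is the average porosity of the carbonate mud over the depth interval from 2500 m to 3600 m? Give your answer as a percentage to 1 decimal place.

Working in km (1 km = 1000 m; k in km⁻¹ = k in m⁻¹ × 1000):
⟨phi⟩ = (1/(z₂−z₁)) ∫ phi₀ e^(−kz) dz = phi₀·(e^(−k·z₁) − e^(−k·z₂)) / (k·(z₂−z₁))
e^(−0.507×2.5) = 0.2815; e^(−0.507×3.6) = 0.1612
⟨phi⟩ = 0.62 × (0.2815 − 0.1612) / (0.507 × 1.1) = 0.62 × 0.2158 = 0.1338

13.4%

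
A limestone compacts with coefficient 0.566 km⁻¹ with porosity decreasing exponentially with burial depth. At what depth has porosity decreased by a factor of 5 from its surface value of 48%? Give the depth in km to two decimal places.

2.84 km

phi/phi₀ = 1/5 ⇒ exp(−β·d) = 1/5 ⇒ d = ln(5) / β
d = 1.6094 / 0.566 = 2.844 km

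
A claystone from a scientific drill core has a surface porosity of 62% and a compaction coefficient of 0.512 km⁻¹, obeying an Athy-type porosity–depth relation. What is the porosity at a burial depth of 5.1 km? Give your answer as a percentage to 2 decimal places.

phi = phi₀·exp(−k·z) = 0.62 × exp(−0.512 × 5.1) = 0.62 × exp(−2.611)
  = 0.62 × 0.0734 = 0.0455

4.55%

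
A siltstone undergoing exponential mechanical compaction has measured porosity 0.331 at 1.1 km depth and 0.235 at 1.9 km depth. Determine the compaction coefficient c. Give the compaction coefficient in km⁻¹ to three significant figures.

Athy: n(d) = n₀ e^(−cd) ⇒ n₁/n₂ = e^{c(d₂−d₁)} ⇒ c = ln(n₁/n₂)/(d₂−d₁)
c = ln(0.331/0.235) / (1.9 − 1.1) = ln(1.409) / 0.8 = 0.3425 / 0.8 = 0.4282 km⁻¹

0.428 km⁻¹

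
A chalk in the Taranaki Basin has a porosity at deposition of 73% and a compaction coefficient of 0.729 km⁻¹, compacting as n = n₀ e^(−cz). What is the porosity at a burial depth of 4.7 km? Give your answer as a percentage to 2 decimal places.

n = n₀·exp(−c·z) = 0.73 × exp(−0.729 × 4.7) = 0.73 × exp(−3.426)
  = 0.73 × 0.0325 = 0.0237

2.37%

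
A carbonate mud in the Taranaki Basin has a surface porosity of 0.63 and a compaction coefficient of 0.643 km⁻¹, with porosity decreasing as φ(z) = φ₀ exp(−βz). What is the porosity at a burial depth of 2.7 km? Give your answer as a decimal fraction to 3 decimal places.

φ = φ₀·exp(−β·z) = 0.63 × exp(−0.643 × 2.7) = 0.63 × exp(−1.736)
  = 0.63 × 0.1762 = 0.1110

0.111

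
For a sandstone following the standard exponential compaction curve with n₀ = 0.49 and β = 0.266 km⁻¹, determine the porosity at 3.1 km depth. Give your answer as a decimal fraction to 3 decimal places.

0.215

n = n₀·exp(−β·d) = 0.49 × exp(−0.266 × 3.1) = 0.49 × exp(−0.8246)
  = 0.49 × 0.4384 = 0.2148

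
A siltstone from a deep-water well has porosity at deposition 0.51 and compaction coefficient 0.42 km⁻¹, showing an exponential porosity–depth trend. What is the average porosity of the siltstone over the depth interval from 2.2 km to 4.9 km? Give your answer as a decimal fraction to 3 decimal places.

0.121

⟨n⟩ = (1/(z₂−z₁)) ∫ n₀ e^(−βz) dz = n₀·(e^(−β·z₁) − e^(−β·z₂)) / (β·(z₂−z₁))
e^(−0.42×2.2) = 0.3969; e^(−0.42×4.9) = 0.1277
⟨n⟩ = 0.51 × (0.3969 − 0.1277) / (0.42 × 2.7) = 0.51 × 0.2374 = 0.1211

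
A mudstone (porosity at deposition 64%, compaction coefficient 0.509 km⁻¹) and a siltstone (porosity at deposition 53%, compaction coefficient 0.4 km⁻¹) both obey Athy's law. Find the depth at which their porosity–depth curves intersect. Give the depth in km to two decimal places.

1.73 km

Set phi₀ₐ e^(−cₐd) = phi₀ᵦ e^(−cᵦd) ⇒ ln(phi₀ₐ/phi₀ᵦ) = (cₐ − cᵦ)·d
d = ln(0.64/0.53) / (0.509 − 0.4) = 0.1886 / 0.109 = 1.730 km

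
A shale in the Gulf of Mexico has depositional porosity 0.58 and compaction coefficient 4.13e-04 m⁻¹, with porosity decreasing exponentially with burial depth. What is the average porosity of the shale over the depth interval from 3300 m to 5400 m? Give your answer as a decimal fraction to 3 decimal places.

Working in km (1 km = 1000 m; c in km⁻¹ = c in m⁻¹ × 1000):
⟨phi⟩ = (1/(Z₂−Z₁)) ∫ phi₀ e^(−cZ) dZ = phi₀·(e^(−c·Z₁) − e^(−c·Z₂)) / (c·(Z₂−Z₁))
e^(−0.413×3.3) = 0.2559; e^(−0.413×5.4) = 0.1075
⟨phi⟩ = 0.58 × (0.2559 − 0.1075) / (0.413 × 2.1) = 0.58 × 0.1711 = 0.0992

0.099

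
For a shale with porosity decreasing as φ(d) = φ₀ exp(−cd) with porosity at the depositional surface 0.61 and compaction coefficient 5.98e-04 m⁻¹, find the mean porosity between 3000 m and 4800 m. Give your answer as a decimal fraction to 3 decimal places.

Working in km (1 km = 1000 m; c in km⁻¹ = c in m⁻¹ × 1000):
⟨φ⟩ = (1/(d₂−d₁)) ∫ φ₀ e^(−cd) dd = φ₀·(e^(−c·d₁) − e^(−c·d₂)) / (c·(d₂−d₁))
e^(−0.598×3) = 0.1663; e^(−0.598×4.8) = 0.0567
⟨φ⟩ = 0.61 × (0.1663 − 0.0567) / (0.598 × 1.8) = 0.61 × 0.1018 = 0.0621

0.062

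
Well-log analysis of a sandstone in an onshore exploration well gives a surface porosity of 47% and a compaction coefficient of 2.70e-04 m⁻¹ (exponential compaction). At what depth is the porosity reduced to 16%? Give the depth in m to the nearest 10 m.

Working in km (1 km = 1000 m; k in km⁻¹ = k in m⁻¹ × 1000):
Invert Athy's law: Z = ln(n₀/n) / k
Z = ln(0.47/0.16) / 0.27 = ln(2.937) / 0.27 = 1.0776 / 0.27 = 3.991 km

3990 m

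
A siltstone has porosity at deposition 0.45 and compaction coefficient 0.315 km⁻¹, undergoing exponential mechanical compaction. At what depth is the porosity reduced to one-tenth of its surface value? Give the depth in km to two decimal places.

7.31 km

phi/phi₀ = 1/10 ⇒ exp(−c·z) = 1/10 ⇒ z = ln(10) / c
z = 2.3026 / 0.315 = 7.310 km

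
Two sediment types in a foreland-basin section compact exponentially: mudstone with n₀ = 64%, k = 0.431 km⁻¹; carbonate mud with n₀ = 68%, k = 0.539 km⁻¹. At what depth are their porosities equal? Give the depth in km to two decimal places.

0.56 km

Set n₀ₐ e^(−kₐz) = n₀ᵦ e^(−kᵦz) ⇒ ln(n₀ₐ/n₀ᵦ) = (kₐ − kᵦ)·z
z = ln(0.64/0.68) / (0.431 − 0.539) = -0.0606 / -0.108 = 0.561 km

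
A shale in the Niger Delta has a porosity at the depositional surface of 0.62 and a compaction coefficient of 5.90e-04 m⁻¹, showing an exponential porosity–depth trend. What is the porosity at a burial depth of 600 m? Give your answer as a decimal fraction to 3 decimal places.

Working in km (1 km = 1000 m; c in km⁻¹ = c in m⁻¹ × 1000):
n = n₀·exp(−c·d) = 0.62 × exp(−0.59 × 0.6) = 0.62 × exp(−0.354)
  = 0.62 × 0.7019 = 0.4352

0.435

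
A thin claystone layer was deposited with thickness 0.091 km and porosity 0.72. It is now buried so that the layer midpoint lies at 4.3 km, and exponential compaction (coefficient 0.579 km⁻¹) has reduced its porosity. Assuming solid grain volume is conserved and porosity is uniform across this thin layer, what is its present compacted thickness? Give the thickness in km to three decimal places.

0.027 km

Porosity at 4.3 km: phi = 0.72·exp(−0.579×4.3) = 0.0597
Solid-volume conservation: h(1−phi) = h₀(1−phi₀) ⇒ h = h₀·(1−phi₀)/(1−phi)
h = 0.091 × (1 − 0.72)/(1 − 0.0597) = 0.091 × 0.2978 = 0.0271 km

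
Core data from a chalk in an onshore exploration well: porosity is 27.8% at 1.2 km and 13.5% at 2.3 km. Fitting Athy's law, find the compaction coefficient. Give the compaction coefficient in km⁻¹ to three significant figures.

Athy: phi(Z) = phi₀ e^(−βZ) ⇒ phi₁/phi₂ = e^{β(Z₂−Z₁)} ⇒ β = ln(phi₁/phi₂)/(Z₂−Z₁)
β = ln(0.278/0.135) / (2.3 − 1.2) = ln(2.059) / 1.1 = 0.7223 / 1.1 = 0.6567 km⁻¹

0.657 km⁻¹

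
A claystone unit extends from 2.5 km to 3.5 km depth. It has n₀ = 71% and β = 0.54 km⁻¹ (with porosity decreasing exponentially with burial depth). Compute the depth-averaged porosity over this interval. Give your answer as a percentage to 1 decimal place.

14.2%

⟨n⟩ = (1/(d₂−d₁)) ∫ n₀ e^(−βd) dd = n₀·(e^(−β·d₁) − e^(−β·d₂)) / (β·(d₂−d₁))
e^(−0.54×2.5) = 0.2592; e^(−0.54×3.5) = 0.1511
⟨n⟩ = 0.71 × (0.2592 − 0.1511) / (0.54 × 1) = 0.71 × 0.2003 = 0.1422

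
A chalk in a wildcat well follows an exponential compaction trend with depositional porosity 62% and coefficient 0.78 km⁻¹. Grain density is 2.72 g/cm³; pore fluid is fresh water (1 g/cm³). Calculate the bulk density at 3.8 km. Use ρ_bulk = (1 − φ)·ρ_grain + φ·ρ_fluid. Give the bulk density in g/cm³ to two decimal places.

Porosity at depth: n = 0.62·exp(−0.78×3.8) = 0.62×0.0516 = 0.0320
Bulk density: ρ_b = (1−n)ρ_g + n·ρ_f = 0.9680×2.72 + 0.0320×1
       = 2.633 + 0.032 = 2.665 g/cm³

2.66 g/cm³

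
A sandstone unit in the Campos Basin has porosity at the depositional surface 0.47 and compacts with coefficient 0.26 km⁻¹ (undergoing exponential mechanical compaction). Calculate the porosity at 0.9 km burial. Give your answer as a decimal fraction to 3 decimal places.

0.372

phi = phi₀·exp(−k·Z) = 0.47 × exp(−0.26 × 0.9) = 0.47 × exp(−0.234)
  = 0.47 × 0.7914 = 0.3719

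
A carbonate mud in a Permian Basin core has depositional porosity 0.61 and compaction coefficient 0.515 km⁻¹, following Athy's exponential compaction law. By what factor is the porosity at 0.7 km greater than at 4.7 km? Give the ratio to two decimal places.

7.85

φ(Z₁)/φ(Z₂) = e^(−k·Z₁)/e^(−k·Z₂) = e^{k(Z₂−Z₁)}
= exp(0.515 × 4) = exp(2.06) = 7.8460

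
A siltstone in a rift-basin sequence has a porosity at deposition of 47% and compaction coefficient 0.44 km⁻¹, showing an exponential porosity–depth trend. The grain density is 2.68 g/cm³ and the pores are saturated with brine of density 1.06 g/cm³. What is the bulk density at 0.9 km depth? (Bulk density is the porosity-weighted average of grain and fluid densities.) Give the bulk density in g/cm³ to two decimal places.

2.17 g/cm³

Porosity at depth: φ = 0.47·exp(−0.44×0.9) = 0.47×0.6730 = 0.3163
Bulk density: ρ_b = (1−φ)ρ_g + φ·ρ_f = 0.6837×2.68 + 0.3163×1.06
       = 1.832 + 0.335 = 2.168 g/cm³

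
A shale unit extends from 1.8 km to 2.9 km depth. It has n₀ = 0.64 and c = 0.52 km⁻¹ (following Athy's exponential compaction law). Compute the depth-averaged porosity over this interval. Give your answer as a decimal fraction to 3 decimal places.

0.191

⟨n⟩ = (1/(z₂−z₁)) ∫ n₀ e^(−cz) dz = n₀·(e^(−c·z₁) − e^(−c·z₂)) / (c·(z₂−z₁))
e^(−0.52×1.8) = 0.3922; e^(−0.52×2.9) = 0.2214
⟨n⟩ = 0.64 × (0.3922 − 0.2214) / (0.52 × 1.1) = 0.64 × 0.2987 = 0.1912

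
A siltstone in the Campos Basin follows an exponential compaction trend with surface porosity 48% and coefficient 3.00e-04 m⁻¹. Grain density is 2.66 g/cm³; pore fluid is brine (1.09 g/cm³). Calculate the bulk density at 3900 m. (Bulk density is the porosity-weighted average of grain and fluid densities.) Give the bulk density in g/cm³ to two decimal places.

Working in km (1 km = 1000 m; c in km⁻¹ = c in m⁻¹ × 1000):
Porosity at depth: φ = 0.48·exp(−0.3×3.9) = 0.48×0.3104 = 0.1490
Bulk density: ρ_b = (1−φ)ρ_g + φ·ρ_f = 0.8510×2.66 + 0.1490×1.09
       = 2.264 + 0.162 = 2.426 g/cm³

2.43 g/cm³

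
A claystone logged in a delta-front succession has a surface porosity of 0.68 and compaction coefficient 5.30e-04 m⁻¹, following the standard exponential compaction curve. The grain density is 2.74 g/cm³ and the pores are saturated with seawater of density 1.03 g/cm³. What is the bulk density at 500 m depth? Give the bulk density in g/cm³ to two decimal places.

Working in km (1 km = 1000 m; c in km⁻¹ = c in m⁻¹ × 1000):
Porosity at depth: phi = 0.68·exp(−0.53×0.5) = 0.68×0.7672 = 0.5217
Bulk density: ρ_b = (1−phi)ρ_g + phi·ρ_f = 0.4783×2.74 + 0.5217×1.03
       = 1.311 + 0.537 = 1.848 g/cm³

1.85 g/cm³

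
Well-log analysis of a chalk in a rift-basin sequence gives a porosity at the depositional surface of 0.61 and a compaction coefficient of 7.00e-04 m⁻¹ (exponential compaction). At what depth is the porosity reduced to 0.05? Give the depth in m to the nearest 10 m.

Working in km (1 km = 1000 m; k in km⁻¹ = k in m⁻¹ × 1000):
Invert Athy's law: z = ln(phi₀/phi) / k
z = ln(0.61/0.05) / 0.7 = ln(12.2) / 0.7 = 2.5014 / 0.7 = 3.573 km

3570 m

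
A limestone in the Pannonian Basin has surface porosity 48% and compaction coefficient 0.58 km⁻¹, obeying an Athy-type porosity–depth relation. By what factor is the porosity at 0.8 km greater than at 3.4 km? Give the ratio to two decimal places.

phi(Z₁)/phi(Z₂) = e^(−β·Z₁)/e^(−β·Z₂) = e^{β(Z₂−Z₁)}
= exp(0.58 × 2.6) = exp(1.508) = 4.5177

4.52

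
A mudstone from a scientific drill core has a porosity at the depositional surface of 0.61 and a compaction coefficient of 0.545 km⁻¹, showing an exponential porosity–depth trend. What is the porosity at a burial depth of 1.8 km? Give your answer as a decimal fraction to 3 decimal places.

phi = phi₀·exp(−β·Z) = 0.61 × exp(−0.545 × 1.8) = 0.61 × exp(−0.981)
  = 0.61 × 0.3749 = 0.2287

0.229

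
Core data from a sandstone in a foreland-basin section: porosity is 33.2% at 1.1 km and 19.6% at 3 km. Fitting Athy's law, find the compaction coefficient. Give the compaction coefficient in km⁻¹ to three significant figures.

Athy: n(d) = n₀ e^(−cd) ⇒ n₁/n₂ = e^{c(d₂−d₁)} ⇒ c = ln(n₁/n₂)/(d₂−d₁)
c = ln(0.332/0.196) / (3 − 1.1) = ln(1.694) / 1.9 = 0.5270 / 1.9 = 0.2774 km⁻¹

0.277 km⁻¹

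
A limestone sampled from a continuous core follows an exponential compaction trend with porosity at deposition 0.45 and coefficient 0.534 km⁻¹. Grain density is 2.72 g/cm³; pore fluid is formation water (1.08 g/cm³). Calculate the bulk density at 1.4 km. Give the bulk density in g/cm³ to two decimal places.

Porosity at depth: φ = 0.45·exp(−0.534×1.4) = 0.45×0.4735 = 0.2131
Bulk density: ρ_b = (1−φ)ρ_g + φ·ρ_f = 0.7869×2.72 + 0.2131×1.08
       = 2.140 + 0.230 = 2.371 g/cm³

2.37 g/cm³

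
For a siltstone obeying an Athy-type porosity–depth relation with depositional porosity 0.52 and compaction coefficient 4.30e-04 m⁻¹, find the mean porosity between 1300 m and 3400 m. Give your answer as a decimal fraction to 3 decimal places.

Working in km (1 km = 1000 m; β in km⁻¹ = β in m⁻¹ × 1000):
⟨φ⟩ = (1/(Z₂−Z₁)) ∫ φ₀ e^(−βZ) dZ = φ₀·(e^(−β·Z₁) − e^(−β·Z₂)) / (β·(Z₂−Z₁))
e^(−0.43×1.3) = 0.5718; e^(−0.43×3.4) = 0.2318
⟨φ⟩ = 0.52 × (0.5718 − 0.2318) / (0.43 × 2.1) = 0.52 × 0.3765 = 0.1958

0.196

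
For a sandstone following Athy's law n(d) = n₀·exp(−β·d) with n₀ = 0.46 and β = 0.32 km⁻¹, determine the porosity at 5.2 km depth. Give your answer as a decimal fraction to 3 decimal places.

n = n₀·exp(−β·d) = 0.46 × exp(−0.32 × 5.2) = 0.46 × exp(−1.664)
  = 0.46 × 0.1894 = 0.0871

0.087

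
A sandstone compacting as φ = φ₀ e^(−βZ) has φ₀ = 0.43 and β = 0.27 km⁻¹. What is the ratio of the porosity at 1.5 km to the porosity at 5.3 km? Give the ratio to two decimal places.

φ(Z₁)/φ(Z₂) = e^(−β·Z₁)/e^(−β·Z₂) = e^{β(Z₂−Z₁)}
= exp(0.27 × 3.8) = exp(1.026) = 2.7899

2.79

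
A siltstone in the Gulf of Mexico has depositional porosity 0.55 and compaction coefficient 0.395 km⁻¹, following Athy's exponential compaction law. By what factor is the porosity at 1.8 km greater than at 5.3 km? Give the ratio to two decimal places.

n(z₁)/n(z₂) = e^(−c·z₁)/e^(−c·z₂) = e^{c(z₂−z₁)}
= exp(0.395 × 3.5) = exp(1.383) = 3.9849

3.98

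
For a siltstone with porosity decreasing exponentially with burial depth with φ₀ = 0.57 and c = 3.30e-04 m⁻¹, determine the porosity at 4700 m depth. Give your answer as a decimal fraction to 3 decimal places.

0.121

Working in km (1 km = 1000 m; c in km⁻¹ = c in m⁻¹ × 1000):
φ = φ₀·exp(−c·d) = 0.57 × exp(−0.33 × 4.7) = 0.57 × exp(−1.551)
  = 0.57 × 0.2120 = 0.1209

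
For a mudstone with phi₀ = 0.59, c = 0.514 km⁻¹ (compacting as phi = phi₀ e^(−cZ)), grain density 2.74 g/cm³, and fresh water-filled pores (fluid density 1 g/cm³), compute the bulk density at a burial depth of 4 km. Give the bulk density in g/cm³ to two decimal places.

2.61 g/cm³

Porosity at depth: phi = 0.59·exp(−0.514×4) = 0.59×0.1280 = 0.0755
Bulk density: ρ_b = (1−phi)ρ_g + phi·ρ_f = 0.9245×2.74 + 0.0755×1
       = 2.533 + 0.075 = 2.609 g/cm³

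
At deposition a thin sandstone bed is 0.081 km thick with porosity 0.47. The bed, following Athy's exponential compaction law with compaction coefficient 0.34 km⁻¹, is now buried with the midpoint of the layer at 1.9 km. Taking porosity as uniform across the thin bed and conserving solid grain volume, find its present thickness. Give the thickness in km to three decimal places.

0.057 km

Porosity at 1.9 km: φ = 0.47·exp(−0.34×1.9) = 0.2463
Solid-volume conservation: h(1−φ) = h₀(1−φ₀) ⇒ h = h₀·(1−φ₀)/(1−φ)
h = 0.081 × (1 − 0.47)/(1 − 0.2463) = 0.081 × 0.7032 = 0.0570 km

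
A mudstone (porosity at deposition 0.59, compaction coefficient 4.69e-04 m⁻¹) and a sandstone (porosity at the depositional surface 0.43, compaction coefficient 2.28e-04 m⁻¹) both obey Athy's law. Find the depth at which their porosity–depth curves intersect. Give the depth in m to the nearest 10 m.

1310 m

Working in km (1 km = 1000 m; c in km⁻¹ = c in m⁻¹ × 1000):
Set n₀ₐ e^(−cₐZ) = n₀ᵦ e^(−cᵦZ) ⇒ ln(n₀ₐ/n₀ᵦ) = (cₐ − cᵦ)·Z
Z = ln(0.59/0.43) / (0.469 − 0.228) = 0.3163 / 0.241 = 1.313 km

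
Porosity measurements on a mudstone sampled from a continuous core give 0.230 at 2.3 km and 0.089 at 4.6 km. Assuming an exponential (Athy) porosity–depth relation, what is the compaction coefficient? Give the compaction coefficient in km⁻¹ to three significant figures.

Athy: n(d) = n₀ e^(−βd) ⇒ n₁/n₂ = e^{β(d₂−d₁)} ⇒ β = ln(n₁/n₂)/(d₂−d₁)
β = ln(0.23/0.089) / (4.6 − 2.3) = ln(2.584) / 2.3 = 0.9494 / 2.3 = 0.4128 km⁻¹

0.413 km⁻¹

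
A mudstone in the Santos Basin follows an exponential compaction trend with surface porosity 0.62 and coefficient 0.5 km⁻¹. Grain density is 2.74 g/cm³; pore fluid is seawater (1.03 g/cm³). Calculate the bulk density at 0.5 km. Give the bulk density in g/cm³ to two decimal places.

1.91 g/cm³

Porosity at depth: n = 0.62·exp(−0.5×0.5) = 0.62×0.7788 = 0.4829
Bulk density: ρ_b = (1−n)ρ_g + n·ρ_f = 0.5171×2.74 + 0.4829×1.03
       = 1.417 + 0.497 = 1.914 g/cm³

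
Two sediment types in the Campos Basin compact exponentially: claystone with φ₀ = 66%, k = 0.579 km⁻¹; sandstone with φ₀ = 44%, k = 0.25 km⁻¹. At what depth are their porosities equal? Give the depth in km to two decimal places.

Set φ₀ₐ e^(−kₐd) = φ₀ᵦ e^(−kᵦd) ⇒ ln(φ₀ₐ/φ₀ᵦ) = (kₐ − kᵦ)·d
d = ln(0.66/0.44) / (0.579 − 0.25) = 0.4055 / 0.329 = 1.232 km

1.23 km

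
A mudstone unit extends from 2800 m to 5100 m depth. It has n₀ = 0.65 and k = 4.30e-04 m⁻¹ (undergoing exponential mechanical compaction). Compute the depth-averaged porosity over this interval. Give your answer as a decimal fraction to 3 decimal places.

0.124

Working in km (1 km = 1000 m; k in km⁻¹ = k in m⁻¹ × 1000):
⟨n⟩ = (1/(Z₂−Z₁)) ∫ n₀ e^(−kZ) dZ = n₀·(e^(−k·Z₁) − e^(−k·Z₂)) / (k·(Z₂−Z₁))
e^(−0.43×2.8) = 0.3000; e^(−0.43×5.1) = 0.1116
⟨n⟩ = 0.65 × (0.3000 − 0.1116) / (0.43 × 2.3) = 0.65 × 0.1905 = 0.1238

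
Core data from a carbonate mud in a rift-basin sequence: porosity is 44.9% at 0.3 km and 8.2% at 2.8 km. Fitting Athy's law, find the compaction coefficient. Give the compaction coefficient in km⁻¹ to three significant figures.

Athy: n(Z) = n₀ e^(−kZ) ⇒ n₁/n₂ = e^{k(Z₂−Z₁)} ⇒ k = ln(n₁/n₂)/(Z₂−Z₁)
k = ln(0.449/0.082) / (2.8 − 0.3) = ln(5.476) / 2.5 = 1.7003 / 2.5 = 0.6801 km⁻¹

0.680 km⁻¹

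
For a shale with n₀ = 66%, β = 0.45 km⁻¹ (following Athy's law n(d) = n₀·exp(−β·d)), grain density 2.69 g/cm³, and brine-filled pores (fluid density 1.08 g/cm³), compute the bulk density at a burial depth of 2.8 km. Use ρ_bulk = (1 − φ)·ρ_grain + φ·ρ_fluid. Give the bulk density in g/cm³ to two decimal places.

Porosity at depth: n = 0.66·exp(−0.45×2.8) = 0.66×0.2837 = 0.1872
Bulk density: ρ_b = (1−n)ρ_g + n·ρ_f = 0.8128×2.69 + 0.1872×1.08
       = 2.186 + 0.202 = 2.389 g/cm³

2.39 g/cm³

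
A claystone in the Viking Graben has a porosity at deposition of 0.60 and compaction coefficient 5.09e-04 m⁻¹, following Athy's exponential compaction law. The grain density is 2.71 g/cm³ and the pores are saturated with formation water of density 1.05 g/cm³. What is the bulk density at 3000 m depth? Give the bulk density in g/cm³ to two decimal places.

2.49 g/cm³

Working in km (1 km = 1000 m; k in km⁻¹ = k in m⁻¹ × 1000):
Porosity at depth: n = 0.6·exp(−0.509×3) = 0.6×0.2172 = 0.1303
Bulk density: ρ_b = (1−n)ρ_g + n·ρ_f = 0.8697×2.71 + 0.1303×1.05
       = 2.357 + 0.137 = 2.494 g/cm³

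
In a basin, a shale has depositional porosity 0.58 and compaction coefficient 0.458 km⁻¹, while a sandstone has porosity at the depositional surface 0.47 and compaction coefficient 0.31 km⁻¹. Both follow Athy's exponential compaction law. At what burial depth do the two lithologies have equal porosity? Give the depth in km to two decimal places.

Set φ₀ₐ e^(−cₐZ) = φ₀ᵦ e^(−cᵦZ) ⇒ ln(φ₀ₐ/φ₀ᵦ) = (cₐ − cᵦ)·Z
Z = ln(0.58/0.47) / (0.458 − 0.31) = 0.2103 / 0.148 = 1.421 km

1.42 km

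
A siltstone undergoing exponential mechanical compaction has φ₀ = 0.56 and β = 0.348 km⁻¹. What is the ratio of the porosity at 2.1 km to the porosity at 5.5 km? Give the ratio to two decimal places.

φ(z₁)/φ(z₂) = e^(−β·z₁)/e^(−β·z₂) = e^{β(z₂−z₁)}
= exp(0.348 × 3.4) = exp(1.183) = 3.2648

3.26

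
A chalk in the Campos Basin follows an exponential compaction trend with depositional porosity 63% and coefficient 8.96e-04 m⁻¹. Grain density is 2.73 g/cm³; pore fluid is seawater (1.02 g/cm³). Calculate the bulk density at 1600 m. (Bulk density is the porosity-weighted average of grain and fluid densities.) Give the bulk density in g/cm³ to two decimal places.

2.47 g/cm³

Working in km (1 km = 1000 m; c in km⁻¹ = c in m⁻¹ × 1000):
Porosity at depth: phi = 0.63·exp(−0.896×1.6) = 0.63×0.2384 = 0.1502
Bulk density: ρ_b = (1−phi)ρ_g + phi·ρ_f = 0.8498×2.73 + 0.1502×1.02
       = 2.320 + 0.153 = 2.473 g/cm³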